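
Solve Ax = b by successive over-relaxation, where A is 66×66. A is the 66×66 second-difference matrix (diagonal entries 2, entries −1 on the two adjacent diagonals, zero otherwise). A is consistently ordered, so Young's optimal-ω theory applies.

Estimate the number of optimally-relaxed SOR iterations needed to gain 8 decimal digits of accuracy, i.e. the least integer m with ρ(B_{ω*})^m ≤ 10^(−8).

ρ_J = max_k |cos(kπ/67)| = cos(π/67) = 0.9989009
root = sin(π/67) = 0.0468723  (since 1−cos² = sin²).
ω* = 2 / (1 + 0.0468723) = 2 / 1.0468723 ≈ 1.9104527.
and ρ(B_{ω*}) = 1.9104527 − 1 = 0.9104527.
For 8 digits: m = 8·ln10 / (−ln 0.9104527) = 18.4207/0.0938133 = 196.355; round up → m = 197.

m = 197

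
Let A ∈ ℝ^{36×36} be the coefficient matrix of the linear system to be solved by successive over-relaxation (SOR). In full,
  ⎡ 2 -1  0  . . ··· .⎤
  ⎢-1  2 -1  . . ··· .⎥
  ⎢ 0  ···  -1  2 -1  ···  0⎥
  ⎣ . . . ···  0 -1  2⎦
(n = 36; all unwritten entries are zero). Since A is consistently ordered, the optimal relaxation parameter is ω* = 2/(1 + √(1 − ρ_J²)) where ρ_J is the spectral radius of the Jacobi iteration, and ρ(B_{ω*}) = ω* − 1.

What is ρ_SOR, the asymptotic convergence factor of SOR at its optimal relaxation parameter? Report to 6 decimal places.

½·tridiag(1,0,1) at n=36: λ_k = cos(kπ/37); max |λ| at k=1 ⇒ ρ_J = cos(π/37) ≈ 0.996397.
√(1−ρ_J²) = |sin(π/37)| = 0.0848059
Then 2/(1+√(1−ρ_J²)) = 2/(1+0.0848059); ω* = 2/1.0848059 = 1.843648.
ρ_SOR = ω* − 1 ≈ 0.843648.

ρ_SOR = 0.843648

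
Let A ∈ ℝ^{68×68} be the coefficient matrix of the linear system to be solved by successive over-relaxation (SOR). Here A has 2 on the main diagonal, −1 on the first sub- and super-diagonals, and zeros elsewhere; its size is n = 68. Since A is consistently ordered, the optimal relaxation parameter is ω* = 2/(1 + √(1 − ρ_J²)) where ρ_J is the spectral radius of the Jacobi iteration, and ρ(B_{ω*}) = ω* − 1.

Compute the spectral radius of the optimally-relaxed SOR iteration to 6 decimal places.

spectrum of D⁻¹(L+U) = {cos(kπ/69) : 1≤k≤68}; ρ_J = cos(π/69) = 0.998964.
root = sin(π/69) = 0.0455146  (since 1−cos² = sin²).
Then 2/(1+√(1−ρ_J²)) = 2/(1+0.0455146); ω* = 2/1.0455146 = 1.912934.
[ρ_SOR] ω* − 1 = 0.912934.

ρ_SOR = 0.912934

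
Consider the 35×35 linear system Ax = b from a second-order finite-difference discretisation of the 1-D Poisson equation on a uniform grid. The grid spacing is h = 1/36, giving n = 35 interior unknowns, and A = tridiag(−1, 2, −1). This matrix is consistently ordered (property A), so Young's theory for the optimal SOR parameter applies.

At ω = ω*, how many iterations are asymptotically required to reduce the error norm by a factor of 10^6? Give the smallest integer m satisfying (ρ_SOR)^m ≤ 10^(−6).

m = 80

With n=35, ρ(Jacobi) = cos(π/36) = 0.9961947.
1 − cos²(π/36) = sin²(π/36) ⇒ √(1−ρ_J²) = sin(π/36) = 0.0871557.
Then 2/(1+√(1−ρ_J²)) = 2/(1+0.0871557); ω* = 2/1.0871557 = 1.8396629.
Hence ρ(B_{ω*}) = 1.8396629 − 1 = 0.8396629.
(0.8396629)^m ≤ 10^{−6}  ⇒  m·ln(0.8396629) ≤ −6·ln10  ⇒  m ≥ 79.056  ⇒  m = 80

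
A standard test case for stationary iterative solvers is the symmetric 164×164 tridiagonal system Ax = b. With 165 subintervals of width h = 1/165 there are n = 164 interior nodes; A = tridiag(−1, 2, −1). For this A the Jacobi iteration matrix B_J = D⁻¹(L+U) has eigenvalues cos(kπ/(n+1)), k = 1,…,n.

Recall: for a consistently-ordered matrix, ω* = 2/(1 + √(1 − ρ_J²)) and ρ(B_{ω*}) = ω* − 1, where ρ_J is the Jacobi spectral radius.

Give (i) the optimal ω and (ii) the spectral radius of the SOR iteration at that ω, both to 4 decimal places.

n=164: λ(B_J) = 1 − λ(A)/2 = cos(kπ/165); k=1 gives ρ_J = 0.9998.
√(1−ρ_J²) = |sin(π/165)| = 0.01904
Then 2/(1+√(1−ρ_J²)) = 2/(1+0.01904); ω* = 2/1.01904 = 1.9626.
ρ(B_{ω*}) = ω*−1 = 0.9626

ω* = 1.9626, ρ_SOR = 0.9626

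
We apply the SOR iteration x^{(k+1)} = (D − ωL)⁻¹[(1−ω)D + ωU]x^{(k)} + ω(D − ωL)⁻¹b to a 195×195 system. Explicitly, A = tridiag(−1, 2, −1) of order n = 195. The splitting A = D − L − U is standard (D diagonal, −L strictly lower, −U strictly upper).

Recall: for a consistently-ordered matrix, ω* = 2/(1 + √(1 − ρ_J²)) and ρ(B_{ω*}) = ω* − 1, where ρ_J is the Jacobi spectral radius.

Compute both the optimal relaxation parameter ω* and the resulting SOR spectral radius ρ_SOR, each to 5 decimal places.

ω* = 1.96845, ρ_SOR = 0.96845

n=195: λ(B_J) = 1 − λ(A)/2 = cos(kπ/196); k=1 gives ρ_J = 0.99987.
1 − cos²(π/196) = sin²(π/196) ⇒ √(1−ρ_J²) = sin(π/196) = 0.016028.
Then 2/(1+√(1−ρ_J²)) = 2/(1+0.016028); ω* = 2/1.016028 = 1.96845.
ρ(B_{ω*}) = ω*−1 = 0.96845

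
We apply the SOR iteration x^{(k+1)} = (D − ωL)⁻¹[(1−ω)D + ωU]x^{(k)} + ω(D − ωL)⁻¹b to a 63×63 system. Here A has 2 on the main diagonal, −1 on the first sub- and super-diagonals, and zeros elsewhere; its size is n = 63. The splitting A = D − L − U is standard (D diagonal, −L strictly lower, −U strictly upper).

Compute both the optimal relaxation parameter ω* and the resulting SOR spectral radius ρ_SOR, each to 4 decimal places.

With n=63, ρ(Jacobi) = cos(π/64) = 0.9988.
√(1−ρ_J²) = |sin(π/64)| = 0.04907
ω* = 2/(1 + 0.04907) = 2/1.04907 = 1.9065.
At ω = 1.9065 every |λ(B_ω)| = ω−1, so ρ_SOR = 0.9065.

ω* = 1.9065, ρ_SOR = 0.9065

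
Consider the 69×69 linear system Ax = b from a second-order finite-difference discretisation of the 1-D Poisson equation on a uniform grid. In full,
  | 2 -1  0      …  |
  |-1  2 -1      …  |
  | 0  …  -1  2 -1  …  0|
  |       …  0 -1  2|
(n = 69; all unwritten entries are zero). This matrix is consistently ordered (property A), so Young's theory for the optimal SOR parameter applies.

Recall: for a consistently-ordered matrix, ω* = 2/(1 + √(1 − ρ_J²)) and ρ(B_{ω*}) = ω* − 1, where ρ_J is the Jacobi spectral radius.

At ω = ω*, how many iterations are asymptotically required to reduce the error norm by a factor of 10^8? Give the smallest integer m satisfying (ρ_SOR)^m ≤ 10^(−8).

m = 206

spectrum of D⁻¹(L+U) = {cos(kπ/70) : 1≤k≤69}; ρ_J = cos(π/70) = 0.9989931.
root = sin(π/70) = 0.0448648  (since 1−cos² = sin²).
Young: ω* = 2/(1+√(1−ρ_J²)) = 2/(1+0.0448648) = 2/1.0448648 = 1.9141232.
ρ_SOR = ω* − 1 ≈ 0.9141232.
(0.9141232)^m ≤ 10^{−8}  ⇒  m·ln(0.9141232) ≤ −8·ln10  ⇒  m ≥ 205.153  ⇒  m = 206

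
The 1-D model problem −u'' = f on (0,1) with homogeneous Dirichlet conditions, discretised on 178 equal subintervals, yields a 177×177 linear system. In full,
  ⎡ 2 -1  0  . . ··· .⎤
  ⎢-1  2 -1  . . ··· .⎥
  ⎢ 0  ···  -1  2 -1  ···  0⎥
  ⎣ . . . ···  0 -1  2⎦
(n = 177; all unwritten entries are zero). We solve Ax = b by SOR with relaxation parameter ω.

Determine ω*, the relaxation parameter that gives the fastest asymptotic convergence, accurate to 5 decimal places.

B_J for the 177×177 system has eigenvalues cos(kπ/178); ρ_J = cos(π/178) = 0.99984.
√(1−ρ_J²) simplifies to sin(π/178) = 0.017648.
ω* = 2/(1+0.017648) = 1.96532
[ρ_SOR] ω* − 1 = 0.96532.

ω* = 1.96532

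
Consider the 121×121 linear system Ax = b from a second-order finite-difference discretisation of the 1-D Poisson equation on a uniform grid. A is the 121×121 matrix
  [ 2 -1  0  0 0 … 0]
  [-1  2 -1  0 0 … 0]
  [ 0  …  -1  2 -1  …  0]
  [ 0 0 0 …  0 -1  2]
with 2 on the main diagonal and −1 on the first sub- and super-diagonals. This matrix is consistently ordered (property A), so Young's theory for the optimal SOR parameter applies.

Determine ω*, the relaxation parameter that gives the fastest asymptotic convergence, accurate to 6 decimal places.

ω* = 1.949797

spectrum of D⁻¹(L+U) = {cos(kπ/122) : 1≤k≤121}; ρ_J = cos(π/122) = 0.999668.
√(1−ρ_J²) = |sin(π/122)| = 0.0257479
Young: ω* = 2/(1+√(1−ρ_J²)) = 2/(1+0.0257479) = 2/1.0257479 = 1.949797.
ρ_SOR = ω* − 1 = 1.949797 − 1 = 0.949797.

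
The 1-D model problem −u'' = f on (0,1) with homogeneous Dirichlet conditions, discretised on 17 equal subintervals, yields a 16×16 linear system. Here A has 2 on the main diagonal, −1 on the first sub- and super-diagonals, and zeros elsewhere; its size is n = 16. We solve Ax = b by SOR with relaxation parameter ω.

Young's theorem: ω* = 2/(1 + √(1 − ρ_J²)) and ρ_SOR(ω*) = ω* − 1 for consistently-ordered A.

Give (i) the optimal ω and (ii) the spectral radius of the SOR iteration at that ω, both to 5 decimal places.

ω* = 1.68955, ρ_SOR = 0.68955

½·tridiag(1,0,1) at n=16: λ_k = cos(kπ/17); max |λ| at k=1 ⇒ ρ_J = cos(π/17) ≈ 0.98297.
root = sin(π/17) = 0.183750  (since 1−cos² = sin²).
ω* = 2/(1+0.183750) = 1.68955
At ω = 1.68955 every |λ(B_ω)| = ω−1, so ρ_SOR = 0.68955.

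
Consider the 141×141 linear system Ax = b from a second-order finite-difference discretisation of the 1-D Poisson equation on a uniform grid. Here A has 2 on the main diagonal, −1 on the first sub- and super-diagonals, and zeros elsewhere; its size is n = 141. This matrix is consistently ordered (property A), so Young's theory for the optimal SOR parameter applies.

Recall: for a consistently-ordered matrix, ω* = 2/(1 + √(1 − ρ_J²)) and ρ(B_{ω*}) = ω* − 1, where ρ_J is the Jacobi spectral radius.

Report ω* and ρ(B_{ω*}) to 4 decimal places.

ω* = 1.9567, ρ_SOR = 0.9567

B_J for the 141×141 system has eigenvalues cos(kπ/142); ρ_J = cos(π/142) = 0.9998.
1 − cos²(π/142) = sin²(π/142) ⇒ √(1−ρ_J²) = sin(π/142) = 0.02212.
Young: ω* = 2/(1+√(1−ρ_J²)) = 2/(1+0.02212) = 2/1.02212 = 1.9567.
[ρ_SOR] ω* − 1 = 0.9567.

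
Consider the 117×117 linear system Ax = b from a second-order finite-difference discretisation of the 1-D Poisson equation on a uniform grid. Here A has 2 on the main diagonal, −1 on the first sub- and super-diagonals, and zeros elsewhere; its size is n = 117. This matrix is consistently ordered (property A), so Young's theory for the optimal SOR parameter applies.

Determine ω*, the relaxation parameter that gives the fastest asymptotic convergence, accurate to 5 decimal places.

ω* = 1.94814

spectrum of D⁻¹(L+U) = {cos(kπ/118) : 1≤k≤117}; ρ_J = cos(π/118) = 0.99965.
√(1−ρ_J²) simplifies to sin(π/118) = 0.026621.
ω* = 2/(1+0.026621) = 1.94814
[ρ_SOR] ω* − 1 = 0.94814.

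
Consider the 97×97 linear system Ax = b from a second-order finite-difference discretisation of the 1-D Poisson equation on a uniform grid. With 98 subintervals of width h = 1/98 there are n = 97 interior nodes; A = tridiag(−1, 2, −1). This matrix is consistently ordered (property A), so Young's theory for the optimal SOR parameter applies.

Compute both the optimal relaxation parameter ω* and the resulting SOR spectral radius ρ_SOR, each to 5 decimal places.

ω* = 1.93789, ρ_SOR = 0.93789

n=97: λ(B_J) = 1 − λ(A)/2 = cos(kπ/98); k=1 gives ρ_J = 0.99949.
1 − cos²(π/98) = sin²(π/98) ⇒ √(1−ρ_J²) = sin(π/98) = 0.032052.
ω* = 2/(1+0.032052) = 1.93789
ρ(B_{ω*}) = ω*−1 = 0.93789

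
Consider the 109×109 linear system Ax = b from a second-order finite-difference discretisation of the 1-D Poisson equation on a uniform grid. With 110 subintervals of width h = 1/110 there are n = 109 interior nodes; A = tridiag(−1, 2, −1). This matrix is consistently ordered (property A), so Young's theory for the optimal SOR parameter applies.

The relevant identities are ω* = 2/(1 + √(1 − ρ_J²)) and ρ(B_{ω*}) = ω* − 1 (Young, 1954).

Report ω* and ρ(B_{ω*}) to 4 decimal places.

ω* = 1.9445, ρ_SOR = 0.9445

ρ_J = max_k |cos(kπ/110)| = cos(π/110) = 0.9996
√(1−ρ_J²) simplifies to sin(π/110) = 0.02856.
ω* = 2/(1+0.02856) = 1.9445
Hence ρ(B_{ω*}) = 1.9445 − 1 = 0.9445.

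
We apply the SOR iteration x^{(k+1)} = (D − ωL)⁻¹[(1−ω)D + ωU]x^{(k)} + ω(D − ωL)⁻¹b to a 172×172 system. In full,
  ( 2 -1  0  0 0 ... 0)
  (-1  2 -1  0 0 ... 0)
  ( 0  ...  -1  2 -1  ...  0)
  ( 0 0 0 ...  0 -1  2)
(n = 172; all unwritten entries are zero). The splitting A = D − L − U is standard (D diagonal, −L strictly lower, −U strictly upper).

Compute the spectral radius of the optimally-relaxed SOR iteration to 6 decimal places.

ρ_SOR = 0.964331

B_J for the 172×172 system has eigenvalues cos(kπ/173); ρ_J = cos(π/173) = 0.999835.
√(1−ρ_J²) = |sin(π/173)| = 0.0181585
Young: ω* = 2/(1+√(1−ρ_J²)) = 2/(1+0.0181585) = 2/1.0181585 = 1.964331.
At ω = 1.964331 every |λ(B_ω)| = ω−1, so ρ_SOR = 0.964331.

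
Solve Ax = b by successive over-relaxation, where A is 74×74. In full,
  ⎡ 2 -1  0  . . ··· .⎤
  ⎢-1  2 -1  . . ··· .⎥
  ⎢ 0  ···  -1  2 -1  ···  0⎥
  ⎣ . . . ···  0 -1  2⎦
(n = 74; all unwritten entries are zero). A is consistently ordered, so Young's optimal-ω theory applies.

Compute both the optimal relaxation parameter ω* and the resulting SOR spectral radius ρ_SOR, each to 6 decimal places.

ρ_J = max_k |cos(kπ/75)| = cos(π/75) = 0.999123
√(1 − cos²(π/75)) = sin(π/75) ≈ 0.0418757.
So ω* = 2/1.0418757 = 1.919615 (Young).
and ρ(B_{ω*}) = 1.919615 − 1 = 0.919615.

ω* = 1.919615, ρ_SOR = 0.919615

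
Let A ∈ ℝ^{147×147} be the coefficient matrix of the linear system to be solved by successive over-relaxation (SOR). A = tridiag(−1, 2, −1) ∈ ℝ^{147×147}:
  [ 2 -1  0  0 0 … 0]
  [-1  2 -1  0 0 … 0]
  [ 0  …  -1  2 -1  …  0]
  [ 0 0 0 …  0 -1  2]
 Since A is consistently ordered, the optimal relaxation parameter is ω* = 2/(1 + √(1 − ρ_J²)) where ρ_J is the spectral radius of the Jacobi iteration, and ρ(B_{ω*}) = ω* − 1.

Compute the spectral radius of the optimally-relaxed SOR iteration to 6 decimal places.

With n=147, ρ(Jacobi) = cos(π/148) = 0.999775.
root = sin(π/148) = 0.0212254  (since 1−cos² = sin²).
ω* = 2/(1 + 0.0212254) = 2/1.0212254 = 1.958432.
and ρ(B_{ω*}) = 1.958432 − 1 = 0.958432.

ρ_SOR = 0.958432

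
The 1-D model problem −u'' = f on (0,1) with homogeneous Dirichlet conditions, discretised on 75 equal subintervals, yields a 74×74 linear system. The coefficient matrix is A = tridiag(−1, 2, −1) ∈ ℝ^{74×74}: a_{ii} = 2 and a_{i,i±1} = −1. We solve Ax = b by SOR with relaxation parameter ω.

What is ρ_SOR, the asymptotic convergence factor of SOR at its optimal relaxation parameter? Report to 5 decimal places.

½·tridiag(1,0,1) at n=74: λ_k = cos(kπ/75); max |λ| at k=1 ⇒ ρ_J = cos(π/75) ≈ 0.99912.
root = sin(π/75) = 0.041876  (since 1−cos² = sin²).
ω* = 2/(1 + 0.041876) = 2/1.041876 = 1.91961.
At ω = 1.91961 every |λ(B_ω)| = ω−1, so ρ_SOR = 0.91961.

ρ_SOR = 0.91961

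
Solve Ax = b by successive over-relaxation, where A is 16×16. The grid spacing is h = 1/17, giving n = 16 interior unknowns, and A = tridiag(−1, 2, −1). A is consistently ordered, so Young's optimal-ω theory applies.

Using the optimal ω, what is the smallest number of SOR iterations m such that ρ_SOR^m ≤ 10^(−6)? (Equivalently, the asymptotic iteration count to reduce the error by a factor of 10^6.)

½·tridiag(1,0,1) at n=16: λ_k = cos(kπ/17); max |λ| at k=1 ⇒ ρ_J = cos(π/17) ≈ 0.9829731.
root = sin(π/17) = 0.1837495  (since 1−cos² = sin²).
So ω* = 2/1.1837495 = 1.6895466 (Young).
and ρ(B_{ω*}) = 1.6895466 − 1 = 0.6895466.
For 6 digits: m = 6·ln10 / (−ln 0.6895466) = 13.8155/0.371721 = 37.166; round up → m = 38.

m = 38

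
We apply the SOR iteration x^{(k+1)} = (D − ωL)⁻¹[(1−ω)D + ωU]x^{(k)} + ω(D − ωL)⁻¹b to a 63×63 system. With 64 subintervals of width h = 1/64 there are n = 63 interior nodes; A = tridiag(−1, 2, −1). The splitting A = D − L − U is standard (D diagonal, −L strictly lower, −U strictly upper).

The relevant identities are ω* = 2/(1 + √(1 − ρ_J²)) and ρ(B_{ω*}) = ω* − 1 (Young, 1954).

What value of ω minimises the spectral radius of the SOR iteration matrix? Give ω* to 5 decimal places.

ω* = 1.90645

spectrum of D⁻¹(L+U) = {cos(kπ/64) : 1≤k≤63}; ρ_J = cos(π/64) = 0.99880.
√(1−ρ_J²) = |sin(π/64)| = 0.049068
ω* = 2 / (1 + 0.049068) = 2 / 1.049068 ≈ 1.90645.
At ω = 1.90645 every |λ(B_ω)| = ω−1, so ρ_SOR = 0.90645.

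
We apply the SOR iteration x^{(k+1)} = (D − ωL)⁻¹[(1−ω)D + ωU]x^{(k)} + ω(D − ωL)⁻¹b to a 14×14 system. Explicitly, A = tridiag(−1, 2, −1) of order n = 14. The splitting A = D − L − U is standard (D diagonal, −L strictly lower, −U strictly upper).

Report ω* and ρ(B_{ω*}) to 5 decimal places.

ω* = 1.65575, ρ_SOR = 0.65575

ρ_J = max_k |cos(kπ/15)| = cos(π/15) = 0.97815
√(1−ρ_J²) = |sin(π/15)| = 0.207912
[ω*] 2 ÷ (1 + 0.207912) = 2 ÷ 1.207912 = 1.65575.
ρ_SOR = ω* − 1 ≈ 0.65575.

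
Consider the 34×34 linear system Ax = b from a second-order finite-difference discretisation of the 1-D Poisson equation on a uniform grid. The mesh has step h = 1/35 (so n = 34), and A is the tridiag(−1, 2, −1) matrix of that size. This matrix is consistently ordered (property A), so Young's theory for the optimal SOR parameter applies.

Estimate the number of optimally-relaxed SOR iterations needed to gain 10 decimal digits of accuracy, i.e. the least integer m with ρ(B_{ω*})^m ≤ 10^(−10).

With n=34, ρ(Jacobi) = cos(π/35) = 0.9959743.
√(1−ρ_J²) simplifies to sin(π/35) = 0.0896393.
Then 2/(1+√(1−ρ_J²)) = 2/(1+0.0896393); ω* = 2/1.0896393 = 1.8354698.
[ρ_SOR] ω* − 1 = 0.8354698.
For 10 digits: m = 10·ln10 / (−ln 0.8354698) = 23.0259/0.179761 = 128.092; round up → m = 129.

m = 129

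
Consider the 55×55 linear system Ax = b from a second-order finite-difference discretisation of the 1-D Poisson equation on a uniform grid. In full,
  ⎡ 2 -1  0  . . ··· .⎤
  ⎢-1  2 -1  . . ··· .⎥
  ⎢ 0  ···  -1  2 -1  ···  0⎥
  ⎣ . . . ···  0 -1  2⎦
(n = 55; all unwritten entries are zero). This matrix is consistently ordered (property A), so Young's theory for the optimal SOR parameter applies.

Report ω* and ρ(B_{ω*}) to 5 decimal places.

spectrum of D⁻¹(L+U) = {cos(kπ/56) : 1≤k≤55}; ρ_J = cos(π/56) = 0.99843.
√(1−ρ_J²) = |sin(π/56)| = 0.056070
[ω*] 2 ÷ (1 + 0.056070) = 2 ÷ 1.056070 = 1.89381.
ρ_SOR = ω* − 1 ≈ 0.89381.

ω* = 1.89381, ρ_SOR = 0.89381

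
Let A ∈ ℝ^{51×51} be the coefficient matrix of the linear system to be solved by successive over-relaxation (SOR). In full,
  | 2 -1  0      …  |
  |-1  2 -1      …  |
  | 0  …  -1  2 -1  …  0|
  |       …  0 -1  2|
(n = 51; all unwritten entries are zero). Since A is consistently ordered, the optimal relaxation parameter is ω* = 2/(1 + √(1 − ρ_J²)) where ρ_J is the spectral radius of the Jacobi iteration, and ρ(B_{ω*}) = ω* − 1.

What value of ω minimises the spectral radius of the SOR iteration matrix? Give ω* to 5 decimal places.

With n=51, ρ(Jacobi) = cos(π/52) = 0.99818.
1 − cos²(π/52) = sin²(π/52) ⇒ √(1−ρ_J²) = sin(π/52) = 0.060378.
ω* = 2 / (1 + 0.060378) = 2 / 1.060378 ≈ 1.88612.
ρ_SOR = ω* − 1 ≈ 0.88612.

ω* = 1.88612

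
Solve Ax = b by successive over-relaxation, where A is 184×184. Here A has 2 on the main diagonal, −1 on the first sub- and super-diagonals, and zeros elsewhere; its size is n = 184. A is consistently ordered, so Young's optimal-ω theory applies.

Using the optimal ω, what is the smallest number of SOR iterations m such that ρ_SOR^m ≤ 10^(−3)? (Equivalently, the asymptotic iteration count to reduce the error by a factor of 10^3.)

m = 204

½·tridiag(1,0,1) at n=184: λ_k = cos(kπ/185); max |λ| at k=1 ⇒ ρ_J = cos(π/185) ≈ 0.9998558.
√(1 − cos²(π/185)) = sin(π/185) ≈ 0.0169808.
ω* = 2 / (1 + 0.0169808) = 2 / 1.0169808 ≈ 1.9666055.
At ω = 1.9666055 every |λ(B_ω)| = ω−1, so ρ_SOR = 0.9666055.
For 3 digits: m = 3·ln10 / (−ln 0.9666055) = 6.90776/0.0339648 = 203.380; round up → m = 204.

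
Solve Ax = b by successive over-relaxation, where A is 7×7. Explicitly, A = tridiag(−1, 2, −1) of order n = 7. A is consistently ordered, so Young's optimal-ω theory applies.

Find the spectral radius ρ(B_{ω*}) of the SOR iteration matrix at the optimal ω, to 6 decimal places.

n=7: λ(B_J) = 1 − λ(A)/2 = cos(kπ/8); k=1 gives ρ_J = 0.923880.
√(1−ρ_J²) simplifies to sin(π/8) = 0.3826834.
[ω*] 2 ÷ (1 + 0.3826834) = 2 ÷ 1.3826834 = 1.446463.
Hence ρ(B_{ω*}) = 1.446463 − 1 = 0.446463.

ρ_SOR = 0.446463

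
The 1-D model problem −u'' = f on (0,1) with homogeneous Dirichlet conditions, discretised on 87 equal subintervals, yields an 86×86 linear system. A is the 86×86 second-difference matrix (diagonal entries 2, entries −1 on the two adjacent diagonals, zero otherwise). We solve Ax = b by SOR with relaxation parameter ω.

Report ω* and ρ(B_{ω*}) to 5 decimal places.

ω* = 1.93031, ρ_SOR = 0.93031

ρ_J = max_k |cos(kπ/87)| = cos(π/87) = 0.99935
√(1−ρ_J²) = |sin(π/87)| = 0.036102
[ω*] 2 ÷ (1 + 0.036102) = 2 ÷ 1.036102 = 1.93031.
ρ(B_{ω*}) = ω*−1 = 0.93031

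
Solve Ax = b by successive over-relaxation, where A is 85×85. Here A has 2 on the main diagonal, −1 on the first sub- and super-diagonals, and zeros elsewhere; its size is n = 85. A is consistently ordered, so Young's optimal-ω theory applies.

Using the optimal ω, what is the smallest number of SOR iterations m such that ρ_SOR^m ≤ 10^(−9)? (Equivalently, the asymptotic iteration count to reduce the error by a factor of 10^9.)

m = 284

½·tridiag(1,0,1) at n=85: λ_k = cos(kπ/86); max |λ| at k=1 ⇒ ρ_J = cos(π/86) ≈ 0.9993328.
√(1−ρ_J²) = |sin(π/86)| = 0.0365220
ω* = 2 / (1 + 0.0365220) = 2 / 1.0365220 ≈ 1.9295297.
Hence ρ(B_{ω*}) = 1.9295297 − 1 = 0.9295297.
Need (0.9295297)^m ≤ 10^(−9): m ≥ 9·ln10/|ln 0.9295297| = 20.7233/0.0730765 = 283.584 ⇒ m = 284.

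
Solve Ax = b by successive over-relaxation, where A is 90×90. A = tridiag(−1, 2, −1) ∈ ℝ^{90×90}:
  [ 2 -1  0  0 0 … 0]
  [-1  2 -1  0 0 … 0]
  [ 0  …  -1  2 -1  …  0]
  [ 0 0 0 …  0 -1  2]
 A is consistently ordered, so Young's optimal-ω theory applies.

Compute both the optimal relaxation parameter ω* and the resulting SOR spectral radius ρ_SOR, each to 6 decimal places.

½·tridiag(1,0,1) at n=90: λ_k = cos(kπ/91); max |λ| at k=1 ⇒ ρ_J = cos(π/91) ≈ 0.999404.
√(1−ρ_J²) simplifies to sin(π/91) = 0.0345161.
So ω* = 2/1.0345161 = 1.933271 (Young).
At ω = 1.933271 every |λ(B_ω)| = ω−1, so ρ_SOR = 0.933271.

ω* = 1.933271, ρ_SOR = 0.933271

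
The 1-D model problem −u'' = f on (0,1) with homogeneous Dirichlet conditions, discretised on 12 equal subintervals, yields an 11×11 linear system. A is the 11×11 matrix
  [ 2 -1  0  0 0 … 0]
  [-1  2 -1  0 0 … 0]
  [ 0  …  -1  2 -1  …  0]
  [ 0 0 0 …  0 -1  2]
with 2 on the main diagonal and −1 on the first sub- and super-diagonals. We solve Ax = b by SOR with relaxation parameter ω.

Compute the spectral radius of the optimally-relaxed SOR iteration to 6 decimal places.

ρ_SOR = 0.588791

spectrum of D⁻¹(L+U) = {cos(kπ/12) : 1≤k≤11}; ρ_J = cos(π/12) = 0.965926.
√(1 − cos²(π/12)) = sin(π/12) ≈ 0.2588190.
So ω* = 2/1.2588190 = 1.588791 (Young).
Hence ρ(B_{ω*}) = 1.588791 − 1 = 0.588791.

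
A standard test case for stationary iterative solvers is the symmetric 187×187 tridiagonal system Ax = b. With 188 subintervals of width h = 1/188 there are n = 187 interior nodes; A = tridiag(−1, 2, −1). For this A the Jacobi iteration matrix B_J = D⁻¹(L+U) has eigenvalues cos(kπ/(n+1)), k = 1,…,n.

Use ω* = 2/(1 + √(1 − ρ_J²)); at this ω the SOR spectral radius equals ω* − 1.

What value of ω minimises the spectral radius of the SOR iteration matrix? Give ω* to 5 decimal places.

B_J for the 187×187 system has eigenvalues cos(kπ/188); ρ_J = cos(π/188) = 0.99986.
1 − cos²(π/188) = sin²(π/188) ⇒ √(1−ρ_J²) = sin(π/188) = 0.016710.
So ω* = 2/1.016710 = 1.96713 (Young).
Hence ρ(B_{ω*}) = 1.96713 − 1 = 0.96713.

ω* = 1.96713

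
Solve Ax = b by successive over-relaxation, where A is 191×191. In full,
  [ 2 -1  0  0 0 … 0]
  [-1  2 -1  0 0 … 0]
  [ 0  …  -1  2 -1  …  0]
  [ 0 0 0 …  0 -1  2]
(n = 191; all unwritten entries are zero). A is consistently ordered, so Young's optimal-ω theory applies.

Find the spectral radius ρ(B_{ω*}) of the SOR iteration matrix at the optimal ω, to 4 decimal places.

ρ_SOR = 0.9678

spectrum of D⁻¹(L+U) = {cos(kπ/192) : 1≤k≤191}; ρ_J = cos(π/192) = 0.9999.
√(1−ρ_J²) = |sin(π/192)| = 0.01636
[ω*] 2 ÷ (1 + 0.01636) = 2 ÷ 1.01636 = 1.9678.
and ρ(B_{ω*}) = 1.9678 − 1 = 0.9678.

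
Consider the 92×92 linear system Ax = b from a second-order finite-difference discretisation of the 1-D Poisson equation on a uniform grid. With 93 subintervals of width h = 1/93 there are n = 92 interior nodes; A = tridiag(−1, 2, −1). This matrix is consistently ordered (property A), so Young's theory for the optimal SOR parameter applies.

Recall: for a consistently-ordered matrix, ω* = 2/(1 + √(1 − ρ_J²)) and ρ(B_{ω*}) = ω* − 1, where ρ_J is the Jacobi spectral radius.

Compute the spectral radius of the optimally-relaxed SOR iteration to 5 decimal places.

[ρ_J] n=92: ρ(B_J) = cos(π/(n+1)) = cos(π/93) = 0.99943.
√(1 − cos²(π/93)) = sin(π/93) ≈ 0.033774.
ω* = 2 / (1 + 0.033774) = 2 / 1.033774 ≈ 1.93466.
[ρ_SOR] ω* − 1 = 0.93466.

ρ_SOR = 0.93466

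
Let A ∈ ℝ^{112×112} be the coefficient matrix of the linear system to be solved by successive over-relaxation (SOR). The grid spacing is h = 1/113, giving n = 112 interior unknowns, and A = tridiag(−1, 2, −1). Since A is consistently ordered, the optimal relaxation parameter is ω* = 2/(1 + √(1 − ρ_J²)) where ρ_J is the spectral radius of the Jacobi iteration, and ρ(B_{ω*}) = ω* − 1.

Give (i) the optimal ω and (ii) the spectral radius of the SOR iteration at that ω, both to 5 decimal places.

ω* = 1.94591, ρ_SOR = 0.94591

ρ_J = max_k |cos(kπ/113)| = cos(π/113) = 0.99961
√(1 − cos²(π/113)) = sin(π/113) ≈ 0.027798.
ω* = 2/(1+0.027798) = 1.94591
ρ_SOR = ω* − 1 = 1.94591 − 1 = 0.94591.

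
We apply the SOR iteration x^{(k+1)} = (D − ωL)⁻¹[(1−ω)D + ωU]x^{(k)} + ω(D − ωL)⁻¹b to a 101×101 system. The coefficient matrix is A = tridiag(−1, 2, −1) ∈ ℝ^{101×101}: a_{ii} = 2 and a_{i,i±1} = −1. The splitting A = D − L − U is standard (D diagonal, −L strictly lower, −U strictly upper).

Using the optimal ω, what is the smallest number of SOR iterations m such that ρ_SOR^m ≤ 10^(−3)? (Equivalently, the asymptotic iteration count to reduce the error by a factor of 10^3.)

m = 113

B_J for the 101×101 system has eigenvalues cos(kπ/102); ρ_J = cos(π/102) = 0.9995257.
√(1−ρ_J²) simplifies to sin(π/102) = 0.0307951.
[ω*] 2 ÷ (1 + 0.0307951) = 2 ÷ 1.0307951 = 1.9402498.
ρ_SOR = ω* − 1 = 1.9402498 − 1 = 0.9402498.
Need (0.9402498)^m ≤ 10^(−3): m ≥ 3·ln10/|ln 0.9402498| = 6.90776/0.0616097 = 112.121 ⇒ m = 113.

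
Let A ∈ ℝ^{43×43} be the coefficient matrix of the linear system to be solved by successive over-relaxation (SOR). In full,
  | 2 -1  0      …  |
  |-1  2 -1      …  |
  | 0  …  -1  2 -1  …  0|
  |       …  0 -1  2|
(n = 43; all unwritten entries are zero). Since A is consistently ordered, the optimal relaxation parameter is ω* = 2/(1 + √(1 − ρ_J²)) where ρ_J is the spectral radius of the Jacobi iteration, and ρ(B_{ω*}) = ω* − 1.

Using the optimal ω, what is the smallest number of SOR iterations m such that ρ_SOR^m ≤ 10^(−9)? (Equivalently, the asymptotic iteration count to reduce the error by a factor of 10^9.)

m = 145

n=43: λ(B_J) = 1 − λ(A)/2 = cos(kπ/44); k=1 gives ρ_J = 0.9974521.
1 − cos²(π/44) = sin²(π/44) ⇒ √(1−ρ_J²) = sin(π/44) = 0.0713392.
ω* = 2 / (1 + 0.0713392) = 2 / 1.0713392 ≈ 1.8668224.
ρ_SOR = ω* − 1 ≈ 0.8668224.
(0.8668224)^m ≤ 10^{−9}  ⇒  m·ln(0.8668224) ≤ −9·ln10  ⇒  m ≥ 144.998  ⇒  m = 145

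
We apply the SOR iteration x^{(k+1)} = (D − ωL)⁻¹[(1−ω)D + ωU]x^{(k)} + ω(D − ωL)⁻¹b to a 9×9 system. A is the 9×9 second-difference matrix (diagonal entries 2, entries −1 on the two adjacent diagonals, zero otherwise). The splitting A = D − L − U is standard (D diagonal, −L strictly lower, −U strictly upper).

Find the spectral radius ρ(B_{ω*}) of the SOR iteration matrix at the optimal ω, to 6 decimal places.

n=9: λ(B_J) = 1 − λ(A)/2 = cos(kπ/10); k=1 gives ρ_J = 0.951057.
√(1−ρ_J²) = |sin(π/10)| = 0.3090170
ω* = 2 / (1 + 0.3090170) = 2 / 1.3090170 ≈ 1.527864.
ρ_SOR = ω* − 1 = 1.527864 − 1 = 0.527864.

ρ_SOR = 0.527864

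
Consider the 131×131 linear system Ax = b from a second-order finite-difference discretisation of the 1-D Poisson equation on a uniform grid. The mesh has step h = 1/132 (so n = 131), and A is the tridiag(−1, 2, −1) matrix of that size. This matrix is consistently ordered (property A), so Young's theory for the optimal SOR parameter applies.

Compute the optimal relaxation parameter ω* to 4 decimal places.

B_J for the 131×131 system has eigenvalues cos(kπ/132); ρ_J = cos(π/132) = 0.9997.
√(1−ρ_J²) simplifies to sin(π/132) = 0.02380.
Then 2/(1+√(1−ρ_J²)) = 2/(1+0.02380); ω* = 2/1.02380 = 1.9535.
Hence ρ(B_{ω*}) = 1.9535 − 1 = 0.9535.

ω* = 1.9535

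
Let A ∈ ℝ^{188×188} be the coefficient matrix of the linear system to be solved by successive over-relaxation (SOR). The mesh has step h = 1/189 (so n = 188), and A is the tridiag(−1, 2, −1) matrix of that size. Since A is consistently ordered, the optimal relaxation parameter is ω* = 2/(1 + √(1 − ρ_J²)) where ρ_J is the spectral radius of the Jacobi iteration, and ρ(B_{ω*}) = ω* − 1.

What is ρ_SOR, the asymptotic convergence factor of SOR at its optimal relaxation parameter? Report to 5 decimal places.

[ρ_J] n=188: ρ(B_J) = cos(π/(n+1)) = cos(π/189) = 0.99986.
1 − cos²(π/189) = sin²(π/189) ⇒ √(1−ρ_J²) = sin(π/189) = 0.016621.
So ω* = 2/1.016621 = 1.96730 (Young).
Hence ρ(B_{ω*}) = 1.96730 − 1 = 0.96730.

ρ_SOR = 0.96730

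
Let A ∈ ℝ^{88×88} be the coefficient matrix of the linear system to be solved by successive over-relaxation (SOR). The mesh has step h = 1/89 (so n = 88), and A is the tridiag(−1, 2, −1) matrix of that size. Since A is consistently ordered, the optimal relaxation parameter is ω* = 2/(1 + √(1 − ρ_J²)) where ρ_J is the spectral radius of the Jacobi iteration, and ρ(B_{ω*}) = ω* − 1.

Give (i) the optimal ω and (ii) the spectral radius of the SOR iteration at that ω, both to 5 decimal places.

n=88: λ(B_J) = 1 − λ(A)/2 = cos(kπ/89); k=1 gives ρ_J = 0.99938.
1 − cos²(π/89) = sin²(π/89) ⇒ √(1−ρ_J²) = sin(π/89) = 0.035291.
ω* = 2/(1 + 0.035291) = 2/1.035291 = 1.93182.
[ρ_SOR] ω* − 1 = 0.93182.

ω* = 1.93182, ρ_SOR = 0.93182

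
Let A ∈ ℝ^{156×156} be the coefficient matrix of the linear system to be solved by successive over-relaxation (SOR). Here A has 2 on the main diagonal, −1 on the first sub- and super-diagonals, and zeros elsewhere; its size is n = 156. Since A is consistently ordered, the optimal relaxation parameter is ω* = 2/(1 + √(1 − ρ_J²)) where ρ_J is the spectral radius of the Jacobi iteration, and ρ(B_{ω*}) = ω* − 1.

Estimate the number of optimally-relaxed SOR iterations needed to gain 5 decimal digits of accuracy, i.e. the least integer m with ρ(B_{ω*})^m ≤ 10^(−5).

B_J for the 156×156 system has eigenvalues cos(kπ/157); ρ_J = cos(π/157) = 0.9997998.
1 − cos²(π/157) = sin²(π/157) ⇒ √(1−ρ_J²) = sin(π/157) = 0.0200088.
[ω*] 2 ÷ (1 + 0.0200088) = 2 ÷ 1.0200088 = 1.9607674.
ρ_SOR = ω* − 1 = 1.9607674 − 1 = 0.9607674.
For 5 digits: m = 5·ln10 / (−ln 0.9607674) = 11.5129/0.0400229 = 287.658; round up → m = 288.

m = 288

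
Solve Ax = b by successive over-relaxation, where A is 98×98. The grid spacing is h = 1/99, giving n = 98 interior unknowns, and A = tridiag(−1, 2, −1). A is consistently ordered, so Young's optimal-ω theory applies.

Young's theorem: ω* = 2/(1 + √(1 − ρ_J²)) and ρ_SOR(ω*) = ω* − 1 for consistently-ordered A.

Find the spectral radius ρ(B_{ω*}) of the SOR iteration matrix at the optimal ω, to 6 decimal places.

B_J for the 98×98 system has eigenvalues cos(kπ/99); ρ_J = cos(π/99) = 0.999497.
√(1−ρ_J²) = |sin(π/99)| = 0.0317279
ω* = 2/(1 + 0.0317279) = 2/1.0317279 = 1.938496.
Hence ρ(B_{ω*}) = 1.938496 − 1 = 0.938496.

ρ_SOR = 0.938496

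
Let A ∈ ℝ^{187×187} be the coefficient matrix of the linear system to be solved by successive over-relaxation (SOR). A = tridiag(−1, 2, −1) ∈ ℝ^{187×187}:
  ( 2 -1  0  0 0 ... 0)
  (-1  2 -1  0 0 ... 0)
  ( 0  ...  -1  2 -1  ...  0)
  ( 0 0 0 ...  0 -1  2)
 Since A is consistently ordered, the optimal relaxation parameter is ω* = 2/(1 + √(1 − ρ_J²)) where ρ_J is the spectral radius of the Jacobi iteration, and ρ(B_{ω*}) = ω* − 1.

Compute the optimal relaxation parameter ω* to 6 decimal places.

ρ_J = max_k |cos(kπ/188)| = cos(π/188) = 0.999860
1 − cos²(π/188) = sin²(π/188) ⇒ √(1−ρ_J²) = sin(π/188) = 0.0167098.
So ω* = 2/1.0167098 = 1.967130 (Young).
ρ_SOR = ω* − 1 ≈ 0.967130.

ω* = 1.967130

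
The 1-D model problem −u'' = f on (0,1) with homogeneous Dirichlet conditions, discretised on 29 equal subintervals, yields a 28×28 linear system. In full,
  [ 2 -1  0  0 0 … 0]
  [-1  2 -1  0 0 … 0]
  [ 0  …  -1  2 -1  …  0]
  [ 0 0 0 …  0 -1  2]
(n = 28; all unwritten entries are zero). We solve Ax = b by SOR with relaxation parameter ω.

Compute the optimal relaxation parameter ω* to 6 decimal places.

ω* = 1.804860

n=28: λ(B_J) = 1 − λ(A)/2 = cos(kπ/29); k=1 gives ρ_J = 0.994138.
1 − cos²(π/29) = sin²(π/29) ⇒ √(1−ρ_J²) = sin(π/29) = 0.1081190.
ω* = 2/(1+0.1081190) = 1.804860
At ω = 1.804860 every |λ(B_ω)| = ω−1, so ρ_SOR = 0.804860.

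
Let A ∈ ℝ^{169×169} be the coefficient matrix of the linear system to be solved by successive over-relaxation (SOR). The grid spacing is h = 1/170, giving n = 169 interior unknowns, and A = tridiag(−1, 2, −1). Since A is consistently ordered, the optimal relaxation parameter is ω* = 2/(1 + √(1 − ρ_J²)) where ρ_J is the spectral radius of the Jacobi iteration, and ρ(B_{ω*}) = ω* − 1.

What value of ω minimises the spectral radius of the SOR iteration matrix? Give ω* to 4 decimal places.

ω* = 1.9637

With n=169, ρ(Jacobi) = cos(π/170) = 0.9998.
√(1−ρ_J²) simplifies to sin(π/170) = 0.01848.
ω* = 2/(1+0.01848) = 1.9637
Hence ρ(B_{ω*}) = 1.9637 − 1 = 0.9637.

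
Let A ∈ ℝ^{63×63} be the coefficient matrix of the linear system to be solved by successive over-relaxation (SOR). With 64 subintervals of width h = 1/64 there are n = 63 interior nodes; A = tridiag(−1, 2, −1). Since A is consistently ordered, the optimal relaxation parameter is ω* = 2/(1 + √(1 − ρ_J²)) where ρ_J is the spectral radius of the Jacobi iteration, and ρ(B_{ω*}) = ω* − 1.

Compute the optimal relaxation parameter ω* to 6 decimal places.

ω* = 1.906455

[ρ_J] n=63: ρ(B_J) = cos(π/(n+1)) = cos(π/64) = 0.998795.
√(1−ρ_J²) simplifies to sin(π/64) = 0.0490677.
Then 2/(1+√(1−ρ_J²)) = 2/(1+0.0490677); ω* = 2/1.0490677 = 1.906455.
ρ(B_{ω*}) = ω*−1 = 0.906455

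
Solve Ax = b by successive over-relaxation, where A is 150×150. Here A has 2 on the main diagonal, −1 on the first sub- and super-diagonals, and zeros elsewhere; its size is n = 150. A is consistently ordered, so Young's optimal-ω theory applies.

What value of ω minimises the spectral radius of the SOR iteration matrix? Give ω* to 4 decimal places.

½·tridiag(1,0,1) at n=150: λ_k = cos(kπ/151); max |λ| at k=1 ⇒ ρ_J = cos(π/151) ≈ 0.9998.
root = sin(π/151) = 0.02080  (since 1−cos² = sin²).
So ω* = 2/1.02080 = 1.9592 (Young).
Hence ρ(B_{ω*}) = 1.9592 − 1 = 0.9592.

ω* = 1.9592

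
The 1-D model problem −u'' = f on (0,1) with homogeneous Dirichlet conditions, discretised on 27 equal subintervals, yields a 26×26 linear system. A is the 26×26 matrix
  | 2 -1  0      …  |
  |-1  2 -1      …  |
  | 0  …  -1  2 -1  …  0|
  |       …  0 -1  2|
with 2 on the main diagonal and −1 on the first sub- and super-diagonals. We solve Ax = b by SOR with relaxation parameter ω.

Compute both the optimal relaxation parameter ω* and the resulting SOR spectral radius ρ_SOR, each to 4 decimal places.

With n=26, ρ(Jacobi) = cos(π/27) = 0.9932.
root = sin(π/27) = 0.11609  (since 1−cos² = sin²).
ω* = 2/(1 + 0.11609) = 2/1.11609 = 1.7920.
ρ_SOR = ω* − 1 ≈ 0.7920.

ω* = 1.7920, ρ_SOR = 0.7920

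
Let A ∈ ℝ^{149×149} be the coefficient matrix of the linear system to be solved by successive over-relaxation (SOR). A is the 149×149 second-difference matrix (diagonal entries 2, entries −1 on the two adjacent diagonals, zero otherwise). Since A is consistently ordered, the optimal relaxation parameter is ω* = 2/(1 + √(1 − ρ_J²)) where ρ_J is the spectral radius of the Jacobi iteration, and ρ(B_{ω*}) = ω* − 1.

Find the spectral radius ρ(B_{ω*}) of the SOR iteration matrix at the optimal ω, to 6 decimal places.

spectrum of D⁻¹(L+U) = {cos(kπ/150) : 1≤k≤149}; ρ_J = cos(π/150) = 0.999781.
root = sin(π/150) = 0.0209424  (since 1−cos² = sin²).
[ω*] 2 ÷ (1 + 0.0209424) = 2 ÷ 1.0209424 = 1.958974.
At ω = 1.958974 every |λ(B_ω)| = ω−1, so ρ_SOR = 0.958974.

ρ_SOR = 0.958974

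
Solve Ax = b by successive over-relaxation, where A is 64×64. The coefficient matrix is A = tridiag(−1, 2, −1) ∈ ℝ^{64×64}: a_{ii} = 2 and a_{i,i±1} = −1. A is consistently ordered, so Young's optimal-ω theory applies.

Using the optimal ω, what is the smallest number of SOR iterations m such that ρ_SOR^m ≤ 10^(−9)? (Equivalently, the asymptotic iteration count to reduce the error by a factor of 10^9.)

[ρ_J] n=64: ρ(B_J) = cos(π/(n+1)) = cos(π/65) = 0.9988322.
√(1 − cos²(π/65)) = sin(π/65) ≈ 0.0483134.
ω* = 2/(1 + 0.0483134) = 2/1.0483134 = 1.9078264.
and ρ(B_{ω*}) = 1.9078264 − 1 = 0.9078264.
(0.9078264)^m ≤ 10^{−9}  ⇒  m·ln(0.9078264) ≤ −9·ln10  ⇒  m ≥ 214.300  ⇒  m = 215

m = 215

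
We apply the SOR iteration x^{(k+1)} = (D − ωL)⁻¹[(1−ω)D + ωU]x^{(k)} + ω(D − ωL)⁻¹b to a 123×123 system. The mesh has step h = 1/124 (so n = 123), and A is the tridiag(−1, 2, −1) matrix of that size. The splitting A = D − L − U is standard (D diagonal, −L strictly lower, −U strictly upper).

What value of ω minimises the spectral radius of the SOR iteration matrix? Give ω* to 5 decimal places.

ω* = 1.95059

½·tridiag(1,0,1) at n=123: λ_k = cos(kπ/124); max |λ| at k=1 ⇒ ρ_J = cos(π/124) ≈ 0.99968.
root = sin(π/124) = 0.025333  (since 1−cos² = sin²).
So ω* = 2/1.025333 = 1.95059 (Young).
Hence ρ(B_{ω*}) = 1.95059 − 1 = 0.95059.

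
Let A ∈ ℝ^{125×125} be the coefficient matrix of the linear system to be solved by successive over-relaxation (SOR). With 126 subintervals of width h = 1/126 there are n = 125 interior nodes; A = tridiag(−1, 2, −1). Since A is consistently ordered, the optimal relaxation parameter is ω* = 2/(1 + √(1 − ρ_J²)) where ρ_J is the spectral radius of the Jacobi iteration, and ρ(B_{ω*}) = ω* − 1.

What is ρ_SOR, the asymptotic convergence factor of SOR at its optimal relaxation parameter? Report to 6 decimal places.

[ρ_J] n=125: ρ(B_J) = cos(π/(n+1)) = cos(π/126) = 0.999689.
√(1−ρ_J²) = |sin(π/126)| = 0.0249307
ω* = 2/(1+0.0249307) = 1.951351
ρ_SOR = ω* − 1 = 1.951351 − 1 = 0.951351.

ρ_SOR = 0.951351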